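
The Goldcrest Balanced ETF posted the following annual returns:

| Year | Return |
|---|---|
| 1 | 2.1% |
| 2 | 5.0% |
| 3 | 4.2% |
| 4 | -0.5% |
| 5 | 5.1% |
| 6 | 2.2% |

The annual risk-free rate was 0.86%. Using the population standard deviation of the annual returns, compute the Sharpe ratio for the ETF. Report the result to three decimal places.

1.089

Mean return r̄ = 18.10 / 6 = 3.0167%
Σ(r − r̄)² = (2.1 − 3.0167)² + (5 − 3.0167)² + (4.2 − 3.0167)² + … = 23.5483
population σ = √(23.5483 / 6) = √3.9247 = 1.9811%
Sharpe = (r̄ − rf) / σ = (3.0167 − 0.86) / 1.9811 = 2.1567 / 1.9811 = 1.0886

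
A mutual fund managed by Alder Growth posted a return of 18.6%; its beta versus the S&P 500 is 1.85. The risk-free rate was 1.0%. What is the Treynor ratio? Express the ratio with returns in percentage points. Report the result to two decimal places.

Treynor = (Rp − Rf) / β = (18.6% − 1.0%) / 1.85 = 17.60 / 1.85 = 9.5135

9.51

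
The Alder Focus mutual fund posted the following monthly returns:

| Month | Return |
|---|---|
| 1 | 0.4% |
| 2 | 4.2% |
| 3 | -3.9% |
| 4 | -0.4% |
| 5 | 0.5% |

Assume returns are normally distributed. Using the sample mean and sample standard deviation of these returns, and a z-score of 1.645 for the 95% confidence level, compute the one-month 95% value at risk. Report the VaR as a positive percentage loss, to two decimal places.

4.59

Mean return μ = 0.80 / 5 = 0.1600%
Σ(r − μ)² = (0.4 − 0.1600)² + (4.2 − 0.1600)² + … = 33.2920
σ = √[33.2920 / 4] = 2.8850%
VaR = −(μ − z·σ) = −(0.1600 − 1.645 × 2.8850) = −(-4.5858) = 4.5858%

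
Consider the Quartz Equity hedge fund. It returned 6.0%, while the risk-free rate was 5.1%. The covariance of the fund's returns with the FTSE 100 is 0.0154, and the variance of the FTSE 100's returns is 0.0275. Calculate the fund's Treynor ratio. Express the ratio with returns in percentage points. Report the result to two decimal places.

1.61

β = Cov / Var = 0.0154 / 0.0275 = 0.5600
Treynor = (Rp − Rf) / β = (6.0% − 5.1%) / 0.5600 = 0.90 / 0.5600 = 1.6071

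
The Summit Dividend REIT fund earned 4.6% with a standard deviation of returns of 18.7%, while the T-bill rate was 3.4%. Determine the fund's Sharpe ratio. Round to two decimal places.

0.06

Sharpe = (Rp − Rf) / σp = (4.6% − 3.4%) / 18.7% = 1.20% / 18.7% = 0.0642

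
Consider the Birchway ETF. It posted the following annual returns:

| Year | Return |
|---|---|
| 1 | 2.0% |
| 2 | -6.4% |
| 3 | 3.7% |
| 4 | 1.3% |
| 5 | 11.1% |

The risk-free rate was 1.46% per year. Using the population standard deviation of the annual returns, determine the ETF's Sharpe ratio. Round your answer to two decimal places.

μ = (2 − 6.4 + 3.7 + 1.3 + 11.1) / 5 = 2.3400%
Population std dev = √[156.1720 / 5] = 5.5888%
Sharpe = (μ − rf) / σ = (2.3400 − 1.46) / 5.5888 = 0.8800 / 5.5888 = 0.1575

0.16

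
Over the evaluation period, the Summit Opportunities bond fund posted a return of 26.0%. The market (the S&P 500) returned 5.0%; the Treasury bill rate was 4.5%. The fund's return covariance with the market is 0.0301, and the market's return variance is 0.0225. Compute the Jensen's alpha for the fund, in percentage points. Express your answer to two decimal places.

β = Cov / Var = 0.0301 / 0.0225 = 1.3378
E[R] = Rf + β(Rm − Rf) = 4.5% + 1.3378 × (5.0% − 4.5%) = 5.1689%
α = Rp − E[R] = 26.0% − 5.1689% = 20.8311

20.83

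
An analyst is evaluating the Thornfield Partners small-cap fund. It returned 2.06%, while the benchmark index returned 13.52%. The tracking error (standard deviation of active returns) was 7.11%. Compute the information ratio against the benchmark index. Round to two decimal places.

-1.61

IR = (Rp − Rb) / TE = (2.06% − 13.52%) / 7.11% = -11.46% / 7.11% = -1.6118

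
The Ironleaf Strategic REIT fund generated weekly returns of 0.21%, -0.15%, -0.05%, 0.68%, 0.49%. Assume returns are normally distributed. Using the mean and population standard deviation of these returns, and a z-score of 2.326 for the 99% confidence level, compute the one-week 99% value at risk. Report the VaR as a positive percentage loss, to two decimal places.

0.49

r̄ = (0.21 − 0.15 − 0.05 + 0.68 + 0.49) / 5 = 0.2360%
Population σ = √[Σ(r − r̄)² / 5] = √[0.4931 / 5] = √0.0986 = 0.3140%
VaR = −(r̄ − z·σ) = −(0.2360 − 2.326 × 0.3140) = −(-0.4944) = 0.4944%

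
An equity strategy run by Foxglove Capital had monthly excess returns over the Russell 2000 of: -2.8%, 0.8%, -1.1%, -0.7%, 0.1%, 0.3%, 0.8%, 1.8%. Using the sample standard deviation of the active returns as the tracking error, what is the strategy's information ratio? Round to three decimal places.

-0.071

μ = (-2.8 + 0.8 − 1.1 − 0.7 + 0.1 + 0.3 + 0.8 + 1.8) / 8 = -0.80 / 8 = -0.1000%
Σ(r − μ)² = (-2.8 − (-0.1000))² + (0.8 − (-0.1000))² + … = 14.0800
sample σ = √(14.0800 / 7) = √2.0114 = 1.4182%
IR = μ / tracking error = -0.1000 / 1.4182 = -0.0705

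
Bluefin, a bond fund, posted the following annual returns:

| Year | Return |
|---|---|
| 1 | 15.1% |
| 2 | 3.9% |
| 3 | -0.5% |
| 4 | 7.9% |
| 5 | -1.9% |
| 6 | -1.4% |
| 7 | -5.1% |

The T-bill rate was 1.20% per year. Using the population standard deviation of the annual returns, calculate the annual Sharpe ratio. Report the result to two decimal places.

r̄ = (15.1 + 3.9 − 0.5 + 7.9 − 1.9 − 1.4 − 5.1) / 7 = 2.5714%
Population σ = √[Σ(r − r̄)² / 7] = √[291.1743 / 7] = √41.5963 = 6.4495%
Sharpe = (r̄ − rf) / σ = (2.5714 − 1.2) / 6.4495 = 1.3714 / 6.4495 = 0.2126

0.21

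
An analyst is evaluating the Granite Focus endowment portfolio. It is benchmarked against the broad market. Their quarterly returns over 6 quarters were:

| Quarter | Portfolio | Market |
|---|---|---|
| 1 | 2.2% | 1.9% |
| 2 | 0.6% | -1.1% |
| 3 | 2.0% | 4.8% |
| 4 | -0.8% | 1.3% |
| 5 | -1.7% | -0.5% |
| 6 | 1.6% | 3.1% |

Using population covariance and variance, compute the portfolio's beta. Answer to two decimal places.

r̄p = 0.6500%,  r̄m = 1.5833%
Cov = Σ(rp − r̄p)(rm − r̄m) / 6 = 1.9525
Var(rm) = Σ(rm − r̄m)² / 6 = 4.0614
β = Cov / Var = 1.9525 / 4.0614 = 0.4807

0.48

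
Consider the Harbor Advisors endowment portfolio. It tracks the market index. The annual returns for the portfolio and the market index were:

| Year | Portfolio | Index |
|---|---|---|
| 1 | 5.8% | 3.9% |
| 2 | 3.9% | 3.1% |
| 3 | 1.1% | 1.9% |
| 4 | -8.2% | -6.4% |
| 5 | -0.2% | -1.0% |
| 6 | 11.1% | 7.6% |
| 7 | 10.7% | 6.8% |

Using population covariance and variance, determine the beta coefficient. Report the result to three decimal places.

r̄p = 3.4571%,  r̄m = 2.2714%
Cov = Σ(rp − r̄p)(rm − r̄m) / 7 = 27.3759
Var(rm) = Σ(rm − r̄m)² / 7 = 19.7535
β = Cov / Var = 27.3759 / 19.7535 = 1.3859

1.386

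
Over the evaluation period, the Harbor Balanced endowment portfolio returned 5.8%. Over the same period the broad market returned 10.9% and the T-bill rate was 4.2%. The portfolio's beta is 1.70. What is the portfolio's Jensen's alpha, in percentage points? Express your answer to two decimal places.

-9.79

CAPM expected return = Rf + β(Rm − Rf) = 4.2% + 1.70 × (10.9% − 4.2%) = 4.2 + 1.70 × 6.70 = 15.5900%
Jensen's α = Rp − E[R] = 5.8% − 15.5900% = -9.7900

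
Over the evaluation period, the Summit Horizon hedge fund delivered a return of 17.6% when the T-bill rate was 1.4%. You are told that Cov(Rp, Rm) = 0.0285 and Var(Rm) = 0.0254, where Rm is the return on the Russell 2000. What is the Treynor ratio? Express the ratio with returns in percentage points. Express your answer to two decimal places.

β = Cov / Var = 0.0285 / 0.0254 = 1.1220
Treynor = (Rp − Rf) / β = (17.6% − 1.4%) / 1.1220 = 16.20 / 1.1220 = 14.4385

14.44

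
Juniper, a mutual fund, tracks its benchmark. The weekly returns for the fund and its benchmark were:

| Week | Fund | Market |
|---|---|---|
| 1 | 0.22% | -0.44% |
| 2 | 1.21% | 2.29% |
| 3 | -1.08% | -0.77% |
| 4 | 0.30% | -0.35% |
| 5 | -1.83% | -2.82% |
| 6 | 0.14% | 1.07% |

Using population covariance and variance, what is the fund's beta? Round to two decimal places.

r̄p = -0.1733%,  r̄m = -0.1700%
Cov = Σ(rp − r̄p)(rm − r̄m) / 6 = 1.4224
Var(rm) = Σ(rm − r̄m)² / 6 = 2.5128
β = Cov / Var = 1.4224 / 2.5128 = 0.5661

0.57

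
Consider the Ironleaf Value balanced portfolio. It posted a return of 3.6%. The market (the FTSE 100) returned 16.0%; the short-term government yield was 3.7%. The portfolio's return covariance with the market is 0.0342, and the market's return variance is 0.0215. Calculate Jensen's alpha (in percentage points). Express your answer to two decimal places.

β = Cov / Var = 0.0342 / 0.0215 = 1.5907
E[R] = Rf + β(Rm − Rf) = 3.7% + 1.5907 × (16.0% − 3.7%) = 23.2656%
α = Rp − E[R] = 3.6% − 23.2656% = -19.6656

-19.67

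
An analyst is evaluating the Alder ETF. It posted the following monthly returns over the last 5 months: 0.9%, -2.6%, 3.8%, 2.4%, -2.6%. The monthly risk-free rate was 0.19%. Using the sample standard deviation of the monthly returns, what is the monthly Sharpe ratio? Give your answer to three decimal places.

Mean return r̄ = 1.90 / 5 = 0.3800%
Sample σ = √[Σ(r − r̄)² / 4] = √[33.8080 / 4] = √8.4520 = 2.9072%
Sharpe = (r̄ − rf) / σ = (0.3800 − 0.19) / 2.9072 = 0.1900 / 2.9072 = 0.0654

0.065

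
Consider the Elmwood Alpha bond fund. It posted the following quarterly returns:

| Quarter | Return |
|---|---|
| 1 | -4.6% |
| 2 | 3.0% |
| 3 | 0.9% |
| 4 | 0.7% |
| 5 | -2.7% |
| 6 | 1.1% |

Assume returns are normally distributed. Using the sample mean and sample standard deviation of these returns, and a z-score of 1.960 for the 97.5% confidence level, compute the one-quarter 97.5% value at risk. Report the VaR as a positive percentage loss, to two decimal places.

r̄ = (-4.6 + 3 + 0.9 + 0.7 − 2.7 + 1.1) / 6 = -1.60 / 6 = -0.2667%
Sample std dev = √[39.5333 / 5] = 2.8119%
VaR = −(r̄ − z·σ) = −(-0.2667 − 1.960 × 2.8119) = −(-5.7780) = 5.7780%

5.78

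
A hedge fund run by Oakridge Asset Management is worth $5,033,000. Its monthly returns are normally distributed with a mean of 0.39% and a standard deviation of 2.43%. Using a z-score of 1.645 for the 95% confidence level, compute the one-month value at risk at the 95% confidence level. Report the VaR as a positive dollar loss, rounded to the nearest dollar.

Return at the 95% tail: μ − z·σ = 0.39% − 1.645 × 2.43% = 0.39 − 3.99735 = -3.60735%
VaR = −(-3.60735%) × $5,033,000 = 3.60735% × $5,033,000 = $181,558

$181,558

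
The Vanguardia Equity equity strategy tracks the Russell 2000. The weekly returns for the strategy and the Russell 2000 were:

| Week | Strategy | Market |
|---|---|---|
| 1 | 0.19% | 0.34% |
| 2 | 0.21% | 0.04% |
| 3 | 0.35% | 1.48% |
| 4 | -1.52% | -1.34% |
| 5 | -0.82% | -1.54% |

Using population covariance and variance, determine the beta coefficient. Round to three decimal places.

r̄p = -0.3180%,  r̄m = -0.2040%
Cov = Σ(rp − r̄p)(rm − r̄m) / 5 = 0.7132
Var(rm) = Σ(rm − r̄m)² / 5 = 1.2533
β = Cov / Var = 0.7132 / 1.2533 = 0.5691

0.569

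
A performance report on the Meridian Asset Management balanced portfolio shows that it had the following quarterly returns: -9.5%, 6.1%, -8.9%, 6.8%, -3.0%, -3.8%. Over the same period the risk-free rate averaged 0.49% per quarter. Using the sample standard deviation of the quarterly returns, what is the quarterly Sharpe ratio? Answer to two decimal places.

-0.36

μ = (-9.5 + 6.1 − 8.9 + 6.8 − 3 − 3.8) / 6 = -2.0500%
Σ(r − μ)² = (-9.5 − (-2.0500))² + (6.1 − (-2.0500))² + … = 251.1350
sample σ = √(251.1350 / 5) = √50.2270 = 7.0871%
Sharpe = (μ − rf) / σ = (-2.0500 − 0.49) / 7.0871 = -2.5400 / 7.0871 = -0.3584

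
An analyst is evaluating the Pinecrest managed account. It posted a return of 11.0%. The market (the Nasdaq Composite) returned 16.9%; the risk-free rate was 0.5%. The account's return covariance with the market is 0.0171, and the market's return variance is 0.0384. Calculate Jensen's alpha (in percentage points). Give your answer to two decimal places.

β = Cov / Var = 0.0171 / 0.0384 = 0.4453
E[R] = Rf + β(Rm − Rf) = 0.5% + 0.4453 × (16.9% − 0.5%) = 7.8029%
α = Rp − E[R] = 11.0% − 7.8029% = 3.1971

3.20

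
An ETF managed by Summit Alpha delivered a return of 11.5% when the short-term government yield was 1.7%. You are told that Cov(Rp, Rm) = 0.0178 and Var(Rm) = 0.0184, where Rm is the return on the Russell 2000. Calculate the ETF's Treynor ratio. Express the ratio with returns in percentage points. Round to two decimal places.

10.13

β = Cov / Var = 0.0178 / 0.0184 = 0.9674
Treynor = (Rp − Rf) / β = (11.5% − 1.7%) / 0.9674 = 9.80 / 0.9674 = 10.1302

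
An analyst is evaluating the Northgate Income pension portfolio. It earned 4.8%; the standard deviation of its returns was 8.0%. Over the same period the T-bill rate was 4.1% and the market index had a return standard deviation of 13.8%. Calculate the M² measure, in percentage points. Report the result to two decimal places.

5.31

Sharpe = (Rp − Rf) / σp = (4.8% − 4.1%) / 8.0% = 0.0875
M² = Rf + Sharpe × σm = 4.1% + 0.0875 × 13.8% = 5.3075%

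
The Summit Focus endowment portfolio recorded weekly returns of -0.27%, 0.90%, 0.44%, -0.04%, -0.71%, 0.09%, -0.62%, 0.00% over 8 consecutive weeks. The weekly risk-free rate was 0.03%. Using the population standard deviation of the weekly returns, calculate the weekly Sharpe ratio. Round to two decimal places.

Mean return μ = -0.210 / 8 = -0.0263%
Σ(r − μ)² = (-0.27 − (-0.0263))² + (0.9 − (-0.0263))² + … = 1.9692
population σ = √(1.9692 / 8) = √0.2462 = 0.4962%
Sharpe = (μ − rf) / σ = (-0.0263 − 0.03) / 0.4962 = -0.0563 / 0.4962 = -0.1135

-0.11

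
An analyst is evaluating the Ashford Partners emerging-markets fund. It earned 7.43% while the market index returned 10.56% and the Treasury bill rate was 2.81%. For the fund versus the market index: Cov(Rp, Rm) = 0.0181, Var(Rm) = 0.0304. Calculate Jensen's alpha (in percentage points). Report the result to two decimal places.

0.01

β = Cov / Var = 0.0181 / 0.0304 = 0.5954
E[R] = Rf + β(Rm − Rf) = 2.81% + 0.5954 × (10.56% − 2.81%) = 7.4244%
α = Rp − E[R] = 7.43% − 7.4244% = 0.0056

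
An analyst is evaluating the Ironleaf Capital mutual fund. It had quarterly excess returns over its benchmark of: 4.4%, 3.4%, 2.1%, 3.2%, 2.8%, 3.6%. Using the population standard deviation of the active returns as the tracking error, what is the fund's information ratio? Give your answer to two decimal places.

4.60

r̄ = (4.4 + 3.4 + 2.1 + 3.2 + 2.8 + 3.6) / 6 = 3.2500%
Population std dev = √[2.9950 / 6] = 0.7065%
IR = r̄ / tracking error = 3.2500 / 0.7065 = 4.6001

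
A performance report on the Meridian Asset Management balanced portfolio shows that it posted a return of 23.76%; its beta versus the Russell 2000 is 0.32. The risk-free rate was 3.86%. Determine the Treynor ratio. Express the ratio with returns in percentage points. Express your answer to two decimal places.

Treynor = (Rp − Rf) / β = (23.76% − 3.86%) / 0.32 = 19.90 / 0.32 = 62.1875

62.19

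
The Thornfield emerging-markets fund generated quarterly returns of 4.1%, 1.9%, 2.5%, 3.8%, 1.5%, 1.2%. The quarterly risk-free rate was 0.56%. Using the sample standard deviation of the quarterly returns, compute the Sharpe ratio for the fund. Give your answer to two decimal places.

1.61

r̄ = (4.1 + 1.9 + 2.5 + 3.8 + 1.5 + 1.2) / 6 = 2.5000%
Sample std dev = √[7.3000 / 5] = 1.2083%
Sharpe = (r̄ − rf) / σ = (2.5000 − 0.56) / 1.2083 = 1.9400 / 1.2083 = 1.6056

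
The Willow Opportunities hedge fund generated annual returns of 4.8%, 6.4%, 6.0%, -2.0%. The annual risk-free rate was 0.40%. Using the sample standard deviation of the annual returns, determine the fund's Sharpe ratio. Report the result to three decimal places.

r̄ = (4.8 + 6.4 + 6 − 2) / 4 = 3.8000%
Σ(r − r̄)² = (4.8 − 3.8000)² + (6.4 − 3.8000)² + (6 − 3.8000)² + … = 46.2400
σ = √[46.2400 / 3] = 3.9260%
Sharpe = (r̄ − rf) / σ = (3.8000 − 0.4) / 3.9260 = 3.4000 / 3.9260 = 0.8660

0.866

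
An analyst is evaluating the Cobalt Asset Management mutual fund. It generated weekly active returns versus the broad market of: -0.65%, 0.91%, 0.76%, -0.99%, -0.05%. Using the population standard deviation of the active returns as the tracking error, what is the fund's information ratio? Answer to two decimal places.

μ = (-0.65 + 0.91 + 0.76 − 0.99 − 0.05) / 5 = -0.020 / 5 = -0.0040%
Σ(r − μ)² = 2.8107; population σ = √(2.8107/5) = 0.7498%
IR = μ / tracking error = -0.0040 / 0.7498 = -0.0053

-0.01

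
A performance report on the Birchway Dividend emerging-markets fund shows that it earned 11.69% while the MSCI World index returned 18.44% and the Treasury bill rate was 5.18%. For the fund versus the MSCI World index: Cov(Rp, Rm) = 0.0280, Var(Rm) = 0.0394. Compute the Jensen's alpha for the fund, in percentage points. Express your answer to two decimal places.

β = Cov / Var = 0.0280 / 0.0394 = 0.7107
E[R] = Rf + β(Rm − Rf) = 5.18% + 0.7107 × (18.44% − 5.18%) = 14.6039%
α = Rp − E[R] = 11.69% − 14.6039% = -2.9139

-2.91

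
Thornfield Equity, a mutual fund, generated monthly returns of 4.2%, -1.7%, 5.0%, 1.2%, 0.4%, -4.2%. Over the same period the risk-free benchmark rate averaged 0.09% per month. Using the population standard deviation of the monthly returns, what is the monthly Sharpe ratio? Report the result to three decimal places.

Mean return μ = 4.90 / 6 = 0.8167%
Σ(r − μ)² = (4.2 − 0.8167)² + (-1.7 − 0.8167)² + (5 − 0.8167)² + … = 60.7683
σ = √[60.7683 / 6] = 3.1825%
Sharpe = (μ − rf) / σ = (0.8167 − 0.09) / 3.1825 = 0.7267 / 3.1825 = 0.2283

0.228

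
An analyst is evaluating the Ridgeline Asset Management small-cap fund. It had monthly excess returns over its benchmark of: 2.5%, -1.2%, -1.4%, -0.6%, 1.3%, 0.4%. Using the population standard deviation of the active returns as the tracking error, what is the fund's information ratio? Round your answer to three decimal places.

Mean return r̄ = 1.00 / 6 = 0.1667%
Population σ = √[Σ(r − r̄)² / 6] = √[11.6933 / 6] = √1.9489 = 1.3960%
IR = r̄ / tracking error = 0.1667 / 1.3960 = 0.1194

0.119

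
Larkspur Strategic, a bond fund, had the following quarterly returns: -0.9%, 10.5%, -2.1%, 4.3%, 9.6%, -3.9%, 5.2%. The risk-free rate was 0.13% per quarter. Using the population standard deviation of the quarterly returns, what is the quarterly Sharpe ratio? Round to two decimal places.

0.59

r̄ = (-0.9 + 10.5 − 2.1 + 4.3 + 9.6 − 3.9 + 5.2) / 7 = 22.70 / 7 = 3.2429%
Population σ = √[Σ(r − r̄)² / 7] = √[194.7571 / 7] = √27.8224 = 5.2747%
Sharpe = (r̄ − rf) / σ = (3.2429 − 0.13) / 5.2747 = 3.1129 / 5.2747 = 0.5902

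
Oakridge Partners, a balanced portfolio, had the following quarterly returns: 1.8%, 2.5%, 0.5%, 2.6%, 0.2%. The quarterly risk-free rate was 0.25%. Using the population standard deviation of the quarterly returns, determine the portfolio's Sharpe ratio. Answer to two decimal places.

1.27

r̄ = (1.8 + 2.5 + 0.5 + 2.6 + 0.2) / 5 = 7.60 / 5 = 1.5200%
Population std dev = √[4.9880 / 5] = 0.9988%
Sharpe = (r̄ − rf) / σ = (1.5200 − 0.25) / 0.9988 = 1.2700 / 0.9988 = 1.2715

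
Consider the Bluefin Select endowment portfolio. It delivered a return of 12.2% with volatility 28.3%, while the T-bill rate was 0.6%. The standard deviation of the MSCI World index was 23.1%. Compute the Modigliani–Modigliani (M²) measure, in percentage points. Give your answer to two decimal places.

Sharpe = (Rp − Rf) / σp = (12.2% − 0.6%) / 28.3% = 0.4099
M² = Rf + Sharpe × σm = 0.6% + 0.4099 × 23.1% = 10.0687%

10.07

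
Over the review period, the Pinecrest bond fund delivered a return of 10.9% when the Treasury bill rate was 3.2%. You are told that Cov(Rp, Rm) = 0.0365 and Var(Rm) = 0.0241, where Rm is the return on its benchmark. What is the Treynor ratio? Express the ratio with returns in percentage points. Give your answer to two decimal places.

β = Cov / Var = 0.0365 / 0.0241 = 1.5145
Treynor = (Rp − Rf) / β = (10.9% − 3.2%) / 1.5145 = 7.70 / 1.5145 = 5.0842

5.08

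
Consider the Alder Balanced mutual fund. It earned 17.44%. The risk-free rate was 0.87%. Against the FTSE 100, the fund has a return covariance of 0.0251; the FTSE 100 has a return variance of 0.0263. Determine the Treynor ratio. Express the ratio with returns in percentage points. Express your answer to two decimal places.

β = Cov / Var = 0.0251 / 0.0263 = 0.9544
Treynor = (Rp − Rf) / β = (17.44% − 0.87%) / 0.9544 = 16.57 / 0.9544 = 17.3617

17.36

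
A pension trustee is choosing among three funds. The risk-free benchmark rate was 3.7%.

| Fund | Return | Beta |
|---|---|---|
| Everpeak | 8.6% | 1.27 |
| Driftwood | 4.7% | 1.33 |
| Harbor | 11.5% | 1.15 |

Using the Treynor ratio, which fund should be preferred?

Everpeak: Treynor = (8.6% − 3.7%) / 1.27 = 3.858
Driftwood: Treynor = (4.7% − 3.7%) / 1.33 = 0.752
Harbor: Treynor = (11.5% − 3.7%) / 1.15 = 6.783
Highest: Harbor (6.783).

Harbor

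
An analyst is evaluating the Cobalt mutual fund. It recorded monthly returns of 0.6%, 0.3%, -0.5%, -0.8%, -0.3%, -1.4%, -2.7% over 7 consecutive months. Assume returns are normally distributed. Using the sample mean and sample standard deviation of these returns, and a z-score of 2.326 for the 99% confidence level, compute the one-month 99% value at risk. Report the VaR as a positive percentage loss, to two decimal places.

μ = (0.6 + 0.3 − 0.5 − 0.8 − 0.3 − 1.4 − 2.7) / 7 = -4.80 / 7 = -0.6857%
Σ(r − μ)² = (0.6 − (-0.6857))² + (0.3 − (-0.6857))² + (-0.5 − (-0.6857))² + … = 7.3886
σ = √[7.3886 / 6] = 1.1097%
VaR = −(μ − z·σ) = −(-0.6857 − 2.326 × 1.1097) = −(-3.2669) = 3.2669%

3.27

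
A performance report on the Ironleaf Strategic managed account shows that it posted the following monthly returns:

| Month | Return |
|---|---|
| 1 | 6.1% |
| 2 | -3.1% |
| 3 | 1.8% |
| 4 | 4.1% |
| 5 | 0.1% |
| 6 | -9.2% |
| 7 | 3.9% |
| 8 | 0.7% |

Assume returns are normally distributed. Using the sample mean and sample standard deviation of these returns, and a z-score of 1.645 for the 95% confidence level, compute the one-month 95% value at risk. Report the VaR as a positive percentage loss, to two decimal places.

Mean return μ = 4.40 / 8 = 0.5500%
Σ(r − μ)² = (6.1 − 0.5500)² + (-3.1 − 0.5500)² + … = 164.8000
sample σ = √(164.8000 / 7) = √23.5429 = 4.8521%
VaR = −(μ − z·σ) = −(0.5500 − 1.645 × 4.8521) = −(-7.4317) = 7.4317%

7.43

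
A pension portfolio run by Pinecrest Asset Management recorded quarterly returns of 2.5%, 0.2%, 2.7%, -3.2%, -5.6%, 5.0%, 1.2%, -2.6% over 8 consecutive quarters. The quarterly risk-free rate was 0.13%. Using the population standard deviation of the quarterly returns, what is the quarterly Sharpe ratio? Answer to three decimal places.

-0.032

r̄ = (2.5 + 0.2 + 2.7 − 3.2 − 5.6 + 5 + 1.2 − 2.6) / 8 = 0.20 / 8 = 0.0250%
Σ(r − r̄)² = (2.5 − 0.0250)² + (0.2 − 0.0250)² + … = 88.3750
population σ = √(88.3750 / 8) = √11.0469 = 3.3237%
Sharpe = (r̄ − rf) / σ = (0.0250 − 0.13) / 3.3237 = -0.1050 / 3.3237 = -0.0316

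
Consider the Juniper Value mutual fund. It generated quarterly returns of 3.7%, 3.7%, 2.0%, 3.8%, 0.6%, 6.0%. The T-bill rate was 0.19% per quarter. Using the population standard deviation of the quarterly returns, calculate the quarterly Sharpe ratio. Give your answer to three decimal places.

1.856

r̄ = (3.7 + 3.7 + 2 + 3.8 + 0.6 + 6) / 6 = 19.80 / 6 = 3.3000%
Population std dev = √[16.8400 / 6] = 1.6753%
Sharpe = (r̄ − rf) / σ = (3.3000 − 0.19) / 1.6753 = 3.1100 / 1.6753 = 1.8564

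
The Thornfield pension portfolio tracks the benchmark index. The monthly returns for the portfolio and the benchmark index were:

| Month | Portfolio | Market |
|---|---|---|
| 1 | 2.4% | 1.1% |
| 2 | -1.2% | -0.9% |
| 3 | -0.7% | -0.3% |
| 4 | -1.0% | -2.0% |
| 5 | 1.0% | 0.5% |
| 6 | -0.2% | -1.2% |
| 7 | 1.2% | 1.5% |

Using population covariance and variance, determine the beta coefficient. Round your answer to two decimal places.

0.89

r̄p = 0.2143%,  r̄m = -0.1857%
Cov = Σ(rp − r̄p)(rm − r̄m) / 7 = 1.2498
Var(rm) = Σ(rm − r̄m)² / 7 = 1.4012
β = Cov / Var = 1.2498 / 1.4012 = 0.8919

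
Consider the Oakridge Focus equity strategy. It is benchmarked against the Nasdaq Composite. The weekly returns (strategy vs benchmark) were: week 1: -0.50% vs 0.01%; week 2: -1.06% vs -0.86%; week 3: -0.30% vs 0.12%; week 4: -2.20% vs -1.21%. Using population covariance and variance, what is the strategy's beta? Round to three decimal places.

r̄p = -1.0150%,  r̄m = -0.4850%
Cov = Σ(rp − r̄p)(rm − r̄m) / 4 = 0.3909
Var(rm) = Σ(rm − r̄m)² / 4 = 0.3193
β = Cov / Var = 0.3909 / 0.3193 = 1.2242

1.224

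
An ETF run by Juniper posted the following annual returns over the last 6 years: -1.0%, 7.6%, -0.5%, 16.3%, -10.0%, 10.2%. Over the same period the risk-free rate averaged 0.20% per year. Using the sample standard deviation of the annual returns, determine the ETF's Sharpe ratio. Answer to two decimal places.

0.38

r̄ = (-1 + 7.6 − 0.5 + 16.3 − 10 + 10.2) / 6 = 3.7667%
Σ(r − r̄)² = (-1 − 3.7667)² + (7.6 − 3.7667)² + … = 443.6133
σ = √[443.6133 / 5] = 9.4193%
Sharpe = (r̄ − rf) / σ = (3.7667 − 0.2) / 9.4193 = 3.5667 / 9.4193 = 0.3787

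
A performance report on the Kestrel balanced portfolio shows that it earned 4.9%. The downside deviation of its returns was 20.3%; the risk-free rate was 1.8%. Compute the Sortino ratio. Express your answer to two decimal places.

Sortino = (Rp − Rf) / σd = (4.9% − 1.8%) / 20.3% = 3.10% / 20.3% = 0.1527

0.15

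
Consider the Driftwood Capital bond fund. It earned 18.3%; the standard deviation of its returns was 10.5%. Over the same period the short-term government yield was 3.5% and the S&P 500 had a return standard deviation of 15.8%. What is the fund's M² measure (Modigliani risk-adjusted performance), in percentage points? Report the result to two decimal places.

25.77

Sharpe = (Rp − Rf) / σp = (18.3% − 3.5%) / 10.5% = 1.4095
M² = Rf + Sharpe × σm = 3.5% + 1.4095 × 15.8% = 25.7701%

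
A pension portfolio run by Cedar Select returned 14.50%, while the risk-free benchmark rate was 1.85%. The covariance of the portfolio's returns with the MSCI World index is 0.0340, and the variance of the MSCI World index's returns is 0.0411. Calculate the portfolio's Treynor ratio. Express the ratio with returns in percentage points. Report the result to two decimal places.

15.29

β = Cov / Var = 0.0340 / 0.0411 = 0.8273
Treynor = (Rp − Rf) / β = (14.50% − 1.85%) / 0.8273 = 12.65 / 0.8273 = 15.2907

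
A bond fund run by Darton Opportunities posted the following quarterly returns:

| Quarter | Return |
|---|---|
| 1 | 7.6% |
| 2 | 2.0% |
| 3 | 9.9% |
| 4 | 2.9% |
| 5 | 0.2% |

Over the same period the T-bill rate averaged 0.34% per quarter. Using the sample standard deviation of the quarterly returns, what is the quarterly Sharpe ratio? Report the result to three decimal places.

r̄ = (7.6 + 2 + 9.9 + 2.9 + 0.2) / 5 = 22.60 / 5 = 4.5200%
Sample std dev = √[66.0680 / 4] = 4.0641%
Sharpe = (r̄ − rf) / σ = (4.5200 − 0.34) / 4.0641 = 4.1800 / 4.0641 = 1.0285

1.029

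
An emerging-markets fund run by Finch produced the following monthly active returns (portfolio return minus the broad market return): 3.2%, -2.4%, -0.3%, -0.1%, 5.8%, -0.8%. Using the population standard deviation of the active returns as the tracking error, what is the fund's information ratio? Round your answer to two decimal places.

r̄ = (3.2 − 2.4 − 0.3 − 0.1 + 5.8 − 0.8) / 6 = 5.40 / 6 = 0.9000%
Σ(r − r̄)² = (3.2 − 0.9000)² + (-2.4 − 0.9000)² + … = 45.5200
population σ = √(45.5200 / 6) = √7.5867 = 2.7544%
IR = r̄ / tracking error = 0.9000 / 2.7544 = 0.3267

0.33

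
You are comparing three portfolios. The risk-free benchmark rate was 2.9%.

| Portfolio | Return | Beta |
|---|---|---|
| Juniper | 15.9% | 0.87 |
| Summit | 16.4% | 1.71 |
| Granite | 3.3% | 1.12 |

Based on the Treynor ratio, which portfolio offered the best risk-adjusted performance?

Juniper

Juniper: Treynor = (15.9% − 2.9%) / 0.87 = 14.943
Summit: Treynor = (16.4% − 2.9%) / 1.71 = 7.895
Granite: Treynor = (3.3% − 2.9%) / 1.12 = 0.357
Highest: Juniper (14.943).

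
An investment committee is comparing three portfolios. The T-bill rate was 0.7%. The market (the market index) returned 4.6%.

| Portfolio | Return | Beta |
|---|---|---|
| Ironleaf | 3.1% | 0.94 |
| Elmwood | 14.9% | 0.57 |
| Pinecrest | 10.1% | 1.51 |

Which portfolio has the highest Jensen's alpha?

Ironleaf: α = 3.1% − [0.7% + 0.94 × (4.6% − 0.7%)] = -1.266
Elmwood: α = 14.9% − [0.7% + 0.57 × (4.6% − 0.7%)] = 11.977
Pinecrest: α = 10.1% − [0.7% + 1.51 × (4.6% − 0.7%)] = 3.511
Highest: Elmwood (11.977).

Elmwood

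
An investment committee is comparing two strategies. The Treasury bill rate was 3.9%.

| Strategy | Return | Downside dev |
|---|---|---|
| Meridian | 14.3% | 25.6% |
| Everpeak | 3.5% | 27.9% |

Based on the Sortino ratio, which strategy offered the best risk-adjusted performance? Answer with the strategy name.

Meridian

Meridian: Sortino ratio = (14.3% − 3.9%) / 25.6% = 0.406
Everpeak: Sortino ratio = (3.5% − 3.9%) / 27.9% = -0.014
Highest: Meridian (0.406).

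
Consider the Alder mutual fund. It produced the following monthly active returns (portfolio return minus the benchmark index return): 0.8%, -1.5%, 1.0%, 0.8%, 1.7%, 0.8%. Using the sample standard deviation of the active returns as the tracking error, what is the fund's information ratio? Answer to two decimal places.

0.55

Mean return r̄ = 3.60 / 6 = 0.6000%
Σ(r − r̄)² = (0.8 − 0.6000)² + (-1.5 − 0.6000)² + (1 − 0.6000)² + … = 5.9000
σ = √[5.9000 / 5] = 1.0863%
IR = r̄ / tracking error = 0.6000 / 1.0863 = 0.5523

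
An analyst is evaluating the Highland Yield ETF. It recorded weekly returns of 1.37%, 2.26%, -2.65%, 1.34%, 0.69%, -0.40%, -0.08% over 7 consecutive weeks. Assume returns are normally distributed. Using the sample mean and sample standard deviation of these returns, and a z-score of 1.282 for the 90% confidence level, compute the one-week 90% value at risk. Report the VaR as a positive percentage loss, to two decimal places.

1.70

r̄ = (1.37 + 2.26 − 2.65 + 1.34 + 0.69 − 0.4 − 0.08) / 7 = 2.530 / 7 = 0.3614%
Σ(r − r̄)² = 15.5307; sample σ = √(15.5307/6) = 1.6089%
VaR = −(r̄ − z·σ) = −(0.3614 − 1.282 × 1.6089) = −(-1.7012) = 1.7012%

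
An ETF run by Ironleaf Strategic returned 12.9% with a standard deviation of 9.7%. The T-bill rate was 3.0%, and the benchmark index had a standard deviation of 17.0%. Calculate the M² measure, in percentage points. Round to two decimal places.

20.35

Sharpe = (Rp − Rf) / σp = (12.9% − 3.0%) / 9.7% = 1.0206
M² = Rf + Sharpe × σm = 3.0% + 1.0206 × 17.0% = 20.3502%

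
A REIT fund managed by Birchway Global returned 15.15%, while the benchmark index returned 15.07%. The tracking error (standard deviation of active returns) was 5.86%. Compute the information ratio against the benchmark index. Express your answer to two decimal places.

IR = (Rp − Rb) / TE = (15.15% − 15.07%) / 5.86% = 0.08% / 5.86% = 0.0137

0.01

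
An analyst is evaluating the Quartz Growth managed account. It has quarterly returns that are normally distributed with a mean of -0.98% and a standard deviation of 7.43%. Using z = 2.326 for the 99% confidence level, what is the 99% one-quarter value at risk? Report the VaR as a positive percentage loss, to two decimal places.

VaR (as % loss) = −(μ − z·σ) = −(-0.98% − 2.326 × 7.43%) = −(-18.26218%) = 18.26218%

18.26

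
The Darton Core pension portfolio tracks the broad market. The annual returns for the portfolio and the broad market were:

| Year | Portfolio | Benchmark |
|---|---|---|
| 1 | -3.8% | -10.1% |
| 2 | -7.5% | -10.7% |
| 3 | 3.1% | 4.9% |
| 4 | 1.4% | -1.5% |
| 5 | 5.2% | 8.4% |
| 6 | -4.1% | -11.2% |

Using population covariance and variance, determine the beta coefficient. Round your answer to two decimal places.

0.55

r̄p = -0.9500%,  r̄m = -3.3667%
Cov = Σ(rp − r̄p)(rm − r̄m) / 6 = 33.6883
Var(rm) = Σ(rm − r̄m)² / 6 = 61.7922
β = Cov / Var = 33.6883 / 61.7922 = 0.5452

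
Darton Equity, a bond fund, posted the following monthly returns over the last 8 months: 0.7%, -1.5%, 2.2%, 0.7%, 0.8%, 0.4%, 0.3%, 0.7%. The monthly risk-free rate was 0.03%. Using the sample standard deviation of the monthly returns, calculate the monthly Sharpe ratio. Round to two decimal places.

Mean return r̄ = 4.30 / 8 = 0.5375%
Σ(r − r̄)² = (0.7 − 0.5375)² + (-1.5 − 0.5375)² + … = 7.1388
sample σ = √(7.1388 / 7) = √1.0198 = 1.0099%
Sharpe = (r̄ − rf) / σ = (0.5375 − 0.03) / 1.0099 = 0.5075 / 1.0099 = 0.5025

0.50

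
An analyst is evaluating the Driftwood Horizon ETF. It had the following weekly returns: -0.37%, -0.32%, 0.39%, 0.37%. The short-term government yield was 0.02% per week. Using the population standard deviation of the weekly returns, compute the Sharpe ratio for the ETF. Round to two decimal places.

-0.01

μ = (-0.37 − 0.32 + 0.39 + 0.37) / 4 = 0.0175%
Σ(r − μ)² = (-0.37 − 0.0175)² + (-0.32 − 0.0175)² + (0.39 − 0.0175)² + … = 0.5271
population σ = √(0.5271 / 4) = √0.1318 = 0.3630%
Sharpe = (μ − rf) / σ = (0.0175 − 0.02) / 0.3630 = -0.0025 / 0.3630 = -0.0069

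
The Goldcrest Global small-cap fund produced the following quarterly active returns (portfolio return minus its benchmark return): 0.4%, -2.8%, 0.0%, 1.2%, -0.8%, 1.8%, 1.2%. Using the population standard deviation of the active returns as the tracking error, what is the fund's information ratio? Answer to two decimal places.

0.10

r̄ = (0.4 − 2.8 + 0 + 1.2 − 0.8 + 1.8 + 1.2) / 7 = 1.00 / 7 = 0.1429%
Σ(r − r̄)² = (0.4 − 0.1429)² + (-2.8 − 0.1429)² + (0 − 0.1429)² + … = 14.6171
σ = √[14.6171 / 7] = 1.4450%
IR = r̄ / tracking error = 0.1429 / 1.4450 = 0.0989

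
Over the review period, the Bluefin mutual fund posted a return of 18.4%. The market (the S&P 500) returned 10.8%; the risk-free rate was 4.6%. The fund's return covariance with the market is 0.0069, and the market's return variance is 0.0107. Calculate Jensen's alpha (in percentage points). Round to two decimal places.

9.80

β = Cov / Var = 0.0069 / 0.0107 = 0.6449
E[R] = Rf + β(Rm − Rf) = 4.6% + 0.6449 × (10.8% − 4.6%) = 8.5984%
α = Rp − E[R] = 18.4% − 8.5984% = 9.8016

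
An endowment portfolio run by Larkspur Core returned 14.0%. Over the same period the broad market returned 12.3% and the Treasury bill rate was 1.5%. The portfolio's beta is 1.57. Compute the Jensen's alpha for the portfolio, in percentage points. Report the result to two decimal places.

-4.46

CAPM expected return = Rf + β(Rm − Rf) = 1.5% + 1.57 × (12.3% − 1.5%) = 1.5 + 1.57 × 10.80 = 18.4560%
Jensen's α = Rp − E[R] = 14.0% − 18.4560% = -4.4560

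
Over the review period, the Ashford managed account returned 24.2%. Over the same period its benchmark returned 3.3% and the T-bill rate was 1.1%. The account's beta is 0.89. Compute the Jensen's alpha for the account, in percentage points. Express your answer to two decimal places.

CAPM expected return = Rf + β(Rm − Rf) = 1.1% + 0.89 × (3.3% − 1.1%) = 1.1 + 0.89 × 2.20 = 3.0580%
Jensen's α = Rp − E[R] = 24.2% − 3.0580% = 21.1420

21.14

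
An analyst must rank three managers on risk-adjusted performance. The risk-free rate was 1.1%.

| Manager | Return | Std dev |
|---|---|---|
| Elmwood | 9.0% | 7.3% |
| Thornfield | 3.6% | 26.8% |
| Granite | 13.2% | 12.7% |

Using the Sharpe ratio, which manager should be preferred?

Elmwood: Sharpe ratio = (9.0% − 1.1%) / 7.3% = 1.082
Thornfield: Sharpe ratio = (3.6% − 1.1%) / 26.8% = 0.093
Granite: Sharpe ratio = (13.2% − 1.1%) / 12.7% = 0.953
Highest: Elmwood (1.082).

Elmwood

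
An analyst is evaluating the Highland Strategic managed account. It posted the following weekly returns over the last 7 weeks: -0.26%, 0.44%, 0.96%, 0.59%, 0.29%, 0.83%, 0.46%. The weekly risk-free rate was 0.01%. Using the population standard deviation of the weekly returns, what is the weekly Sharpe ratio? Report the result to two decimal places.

1.26

μ = (-0.26 + 0.44 + 0.96 + 0.59 + 0.29 + 0.83 + 0.46) / 7 = 3.310 / 7 = 0.4729%
Population σ = √[Σ(r − μ)² / 7] = √[0.9503 / 7] = √0.1358 = 0.3685%
Sharpe = (μ − rf) / σ = (0.4729 − 0.01) / 0.3685 = 0.4629 / 0.3685 = 1.2562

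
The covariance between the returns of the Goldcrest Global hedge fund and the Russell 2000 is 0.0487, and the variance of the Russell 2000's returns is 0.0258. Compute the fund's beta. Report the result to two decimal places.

β = Cov(Rp, Rm) / Var(Rm) = 0.0487 / 0.0258 = 1.8876

1.89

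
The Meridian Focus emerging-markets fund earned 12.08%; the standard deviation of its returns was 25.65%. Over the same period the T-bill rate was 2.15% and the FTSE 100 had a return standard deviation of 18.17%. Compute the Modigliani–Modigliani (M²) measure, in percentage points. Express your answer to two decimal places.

9.18

Sharpe = (Rp − Rf) / σp = (12.08% − 2.15%) / 25.65% = 0.3871
M² = Rf + Sharpe × σm = 2.15% + 0.3871 × 18.17% = 9.1836%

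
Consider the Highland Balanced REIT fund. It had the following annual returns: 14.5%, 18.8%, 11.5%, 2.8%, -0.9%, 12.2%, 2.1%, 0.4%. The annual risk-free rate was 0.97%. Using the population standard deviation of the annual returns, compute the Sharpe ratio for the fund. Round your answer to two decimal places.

0.96

r̄ = (14.5 + 18.8 + 11.5 + 2.8 − 0.9 + 12.2 + 2.1 + 0.4) / 8 = 7.6750%
Σ(r − r̄)² = (14.5 − 7.6750)² + (18.8 − 7.6750)² + … = 386.7550
population σ = √(386.7550 / 8) = √48.3444 = 6.9530%
Sharpe = (r̄ − rf) / σ = (7.6750 − 0.97) / 6.9530 = 6.7050 / 6.9530 = 0.9643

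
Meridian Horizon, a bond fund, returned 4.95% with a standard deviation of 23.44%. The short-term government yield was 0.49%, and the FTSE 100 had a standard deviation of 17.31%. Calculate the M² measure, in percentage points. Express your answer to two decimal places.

3.78

Sharpe = (Rp − Rf) / σp = (4.95% − 0.49%) / 23.44% = 0.1903
M² = Rf + Sharpe × σm = 0.49% + 0.1903 × 17.31% = 3.7841%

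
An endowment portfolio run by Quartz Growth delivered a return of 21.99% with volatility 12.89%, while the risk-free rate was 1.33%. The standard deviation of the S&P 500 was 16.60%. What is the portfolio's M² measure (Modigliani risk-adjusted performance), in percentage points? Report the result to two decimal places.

Sharpe = (Rp − Rf) / σp = (21.99% − 1.33%) / 12.89% = 1.6028
M² = Rf + Sharpe × σm = 1.33% + 1.6028 × 16.60% = 27.9365%

27.94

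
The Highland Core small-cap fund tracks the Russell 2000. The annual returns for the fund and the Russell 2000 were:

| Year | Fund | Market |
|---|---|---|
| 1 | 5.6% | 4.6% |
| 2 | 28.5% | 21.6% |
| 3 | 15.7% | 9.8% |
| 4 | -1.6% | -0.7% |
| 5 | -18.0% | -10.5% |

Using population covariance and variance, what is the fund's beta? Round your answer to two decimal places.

1.46

r̄p = 6.0400%,  r̄m = 4.9600%
Cov = Σ(rp − r̄p)(rm − r̄m) / 5 = 167.1096
Var(rm) = Σ(rm − r̄m)² / 5 = 114.2984
β = Cov / Var = 167.1096 / 114.2984 = 1.4620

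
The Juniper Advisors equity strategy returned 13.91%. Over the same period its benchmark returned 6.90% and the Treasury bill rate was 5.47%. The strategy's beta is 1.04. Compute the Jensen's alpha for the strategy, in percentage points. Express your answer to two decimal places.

6.95

CAPM expected return = Rf + β(Rm − Rf) = 5.47% + 1.04 × (6.90% − 5.47%) = 5.47 + 1.04 × 1.43 = 6.9572%
Jensen's α = Rp − E[R] = 13.91% − 6.9572% = 6.9528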